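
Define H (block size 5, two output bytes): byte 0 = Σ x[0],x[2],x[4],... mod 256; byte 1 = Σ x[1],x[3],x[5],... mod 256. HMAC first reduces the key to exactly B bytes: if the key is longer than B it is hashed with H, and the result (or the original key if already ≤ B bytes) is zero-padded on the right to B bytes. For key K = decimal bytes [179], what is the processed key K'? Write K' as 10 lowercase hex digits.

Key decimal bytes [179] = b3 is 1 byte ≤ B = 5; zero-pad to 5 bytes: K' = b3 00 00 00 00.

b300000000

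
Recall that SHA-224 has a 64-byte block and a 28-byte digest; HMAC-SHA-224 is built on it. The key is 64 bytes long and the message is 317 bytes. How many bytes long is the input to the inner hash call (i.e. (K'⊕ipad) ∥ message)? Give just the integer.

381

Key is 64 ≤ 64 bytes, zero-padded: |K'| = 64.
Inner input = (K'⊕ipad) ∥ m → 64 + 317 = 381 bytes.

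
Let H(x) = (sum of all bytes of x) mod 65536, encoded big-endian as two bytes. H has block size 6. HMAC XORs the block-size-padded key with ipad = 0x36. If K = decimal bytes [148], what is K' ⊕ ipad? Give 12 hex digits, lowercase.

a23636363636

Key decimal bytes [148] = 94 is 1 byte ≤ B = 6; zero-pad to 6 bytes: K' = 94 00 00 00 00 00.
XOR each byte with 0x36: 94⊕36=a2, 00⊕36=36, 00⊕36=36, 00⊕36=36, 00⊕36=36, 00⊕36=36.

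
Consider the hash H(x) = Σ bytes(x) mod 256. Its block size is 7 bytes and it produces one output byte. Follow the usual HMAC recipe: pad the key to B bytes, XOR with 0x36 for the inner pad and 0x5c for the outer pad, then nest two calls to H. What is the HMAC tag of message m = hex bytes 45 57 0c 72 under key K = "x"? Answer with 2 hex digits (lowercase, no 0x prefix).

Key "x" = 78 is 1 byte ≤ B = 7; zero-pad to 7 bytes: K' = 78 00 00 00 00 00 00.
K' ⊕ ipad = 4e 36 36 36 36 36 36.  K' ⊕ opad = 24 5c 5c 5c 5c 5c 5c.
Inner input = (K'⊕ipad) ∥ m = 4e 36 36 36 36 36 36 ∥ 45 57 0c 72.
Inner hash: sum = 78+54+54+54+54+54+54+69+87+12+114 = 684; mod 256 = 172 → ac.
Outer input = (K'⊕opad) ∥ inner = 24 5c 5c 5c 5c 5c 5c ∥ ac.
Outer hash (tag): sum = 36+92+92+92+92+92+92+172 = 760; mod 256 = 248 → f8.

f8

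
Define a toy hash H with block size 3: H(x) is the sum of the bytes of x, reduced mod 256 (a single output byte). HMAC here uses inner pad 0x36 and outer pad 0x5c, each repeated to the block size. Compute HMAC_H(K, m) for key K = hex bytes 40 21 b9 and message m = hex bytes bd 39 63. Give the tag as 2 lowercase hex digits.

f3

Key hex bytes 40 21 b9 is exactly B = 3 bytes: K' = 40 21 b9.
K' ⊕ ipad = 76 17 8f.  K' ⊕ opad = 1c 7d e5.
Inner input = (K'⊕ipad) ∥ m = 76 17 8f ∥ bd 39 63.
Inner hash: sum = 118+23+143+189+57+99 = 629; mod 256 = 117 → 75.
Outer input = (K'⊕opad) ∥ inner = 1c 7d e5 ∥ 75.
Outer hash (tag): sum = 28+125+229+117 = 499; mod 256 = 243 → f3.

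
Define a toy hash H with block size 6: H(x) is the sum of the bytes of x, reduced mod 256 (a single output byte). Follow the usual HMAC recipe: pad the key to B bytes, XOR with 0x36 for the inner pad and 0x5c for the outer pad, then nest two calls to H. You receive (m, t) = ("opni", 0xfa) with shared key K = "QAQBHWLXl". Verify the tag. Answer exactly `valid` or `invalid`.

Key "QAQBHWLXl" = 51 41 51 42 48 57 4c 58 6c is 9 bytes > B = 6, so hash it first: H(key) = d4, then zero-pad to 6 bytes: K' = d4 00 00 00 00 00.
K' ⊕ ipad = e2 36 36 36 36 36; K' ⊕ opad = 88 5c 5c 5c 5c 5c.
Inner hash: sum = 226+54+54+54+54+54+111+112+110+105 = 934; mod 256 = 166 → a6.
Outer hash (recomputed tag): sum = 136+92+92+92+92+92+166 = 762; mod 256 = 250 → fa.
Recomputed tag = fa; claimed = fa → match.

valid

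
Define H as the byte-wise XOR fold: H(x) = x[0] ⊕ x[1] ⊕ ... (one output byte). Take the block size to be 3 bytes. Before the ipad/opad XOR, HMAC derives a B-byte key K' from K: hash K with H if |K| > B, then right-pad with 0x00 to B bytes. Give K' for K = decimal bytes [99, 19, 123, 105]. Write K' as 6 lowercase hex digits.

620000

|K| = 4 > B = 3, so first hash the key.
H(K): XOR 63⊕13⊕7b⊕69 = 62.
Zero-pad H(K) = 62 to 3 bytes: K' = 62 00 00.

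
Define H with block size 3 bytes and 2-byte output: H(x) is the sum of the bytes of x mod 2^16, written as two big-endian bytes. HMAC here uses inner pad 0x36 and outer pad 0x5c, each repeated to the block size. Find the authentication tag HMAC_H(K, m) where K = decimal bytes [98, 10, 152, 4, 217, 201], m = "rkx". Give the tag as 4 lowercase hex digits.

020d

Key decimal bytes [98, 10, 152, 4, 217, 201] = 62 0a 98 04 d9 c9 is 6 bytes > B = 3, so hash it first: H(key) = 02 aa, then zero-pad to 3 bytes: K' = 02 aa 00.
K' ⊕ ipad = 34 9c 36.  K' ⊕ opad = 5e f6 5c.
Inner input = (K'⊕ipad) ∥ m = 34 9c 36 ∥ 72 6b 78.
Inner hash: sum = 52+156+54+114+107+120 = 603 → 02 5b.
Outer input = (K'⊕opad) ∥ inner = 5e f6 5c ∥ 02 5b.
Outer hash (tag): sum = 94+246+92+2+91 = 525 → 02 0d.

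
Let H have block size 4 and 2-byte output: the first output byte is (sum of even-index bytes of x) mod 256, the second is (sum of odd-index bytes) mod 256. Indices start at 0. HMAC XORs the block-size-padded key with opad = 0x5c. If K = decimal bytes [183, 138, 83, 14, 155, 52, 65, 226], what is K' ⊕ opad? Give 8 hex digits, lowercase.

baf25c5c

Key decimal bytes [183, 138, 83, 14, 155, 52, 65, 226] = b7 8a 53 0e 9b 34 41 e2 is 8 bytes > B = 4, so hash it first: H(key) = e6 ae, then zero-pad to 4 bytes: K' = e6 ae 00 00.
XOR each byte with 0x5c: e6⊕5c=ba, ae⊕5c=f2, 00⊕5c=5c, 00⊕5c=5c.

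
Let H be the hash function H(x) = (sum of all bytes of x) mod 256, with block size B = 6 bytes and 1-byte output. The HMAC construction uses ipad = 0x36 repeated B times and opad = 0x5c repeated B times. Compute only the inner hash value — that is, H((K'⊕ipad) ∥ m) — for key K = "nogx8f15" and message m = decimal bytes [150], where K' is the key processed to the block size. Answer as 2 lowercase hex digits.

Key "nogx8f15" = 6e 6f 67 78 38 66 31 35 is 8 bytes > B = 6, so hash it first: H(key) = c0, then zero-pad to 6 bytes: K' = c0 00 00 00 00 00.
K' ⊕ ipad = f6 36 36 36 36 36.
Inner input = f6 36 36 36 36 36 ∥ 96.
Inner hash: sum = 246+54+54+54+54+54+150 = 666; mod 256 = 154 → 9a.

9a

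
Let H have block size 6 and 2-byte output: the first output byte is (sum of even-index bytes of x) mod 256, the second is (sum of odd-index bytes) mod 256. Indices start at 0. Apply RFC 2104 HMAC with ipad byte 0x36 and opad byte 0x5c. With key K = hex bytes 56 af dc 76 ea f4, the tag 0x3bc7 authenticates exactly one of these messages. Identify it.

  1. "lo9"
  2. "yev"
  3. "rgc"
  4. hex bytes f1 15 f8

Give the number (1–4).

3

Key hex bytes 56 af dc 76 ea f4 is exactly B = 6 bytes: K' = 56 af dc 76 ea f4.
K' ⊕ ipad = 60 99 ea 40 dc c2; K' ⊕ opad = 0a f3 80 2a b6 a8.
m1: inner = H(60 99 ea 40 dc c2 6c 6f 39) = cb 0a; tag = H(0a f3 80 2a b6 a8 cb 0a) = 0bcf
m2: inner = H(60 99 ea 40 dc c2 79 65 76) = 15 00; tag = H(0a f3 80 2a b6 a8 15 00) = 55c5
m3: inner = H(60 99 ea 40 dc c2 72 67 63) = fb 02; tag = H(0a f3 80 2a b6 a8 fb 02) = 3bc7 ← matches
m4: inner = H(60 99 ea 40 dc c2 f1 15 f8) = 0f b0; tag = H(0a f3 80 2a b6 a8 0f b0) = 4f75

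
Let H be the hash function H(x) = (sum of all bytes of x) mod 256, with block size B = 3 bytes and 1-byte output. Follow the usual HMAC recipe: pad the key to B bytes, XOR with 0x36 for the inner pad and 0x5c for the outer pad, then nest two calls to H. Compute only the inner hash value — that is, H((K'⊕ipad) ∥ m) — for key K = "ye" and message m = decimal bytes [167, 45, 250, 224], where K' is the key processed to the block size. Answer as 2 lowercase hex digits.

Key "ye" = 79 65 is 2 bytes ≤ B = 3; zero-pad to 3 bytes: K' = 79 65 00.
K' ⊕ ipad = 4f 53 36.
Inner input = 4f 53 36 ∥ a7 2d fa e0.
Inner hash: sum = 79+83+54+167+45+250+224 = 902; mod 256 = 134 → 86.

86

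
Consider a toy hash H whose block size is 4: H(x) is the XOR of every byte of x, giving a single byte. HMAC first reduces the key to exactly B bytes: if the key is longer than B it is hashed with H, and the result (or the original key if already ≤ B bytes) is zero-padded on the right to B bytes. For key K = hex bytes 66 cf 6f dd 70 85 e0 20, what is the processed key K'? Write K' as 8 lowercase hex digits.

|K| = 8 > B = 4, so first hash the key.
H(K): XOR 66⊕cf⊕6f⊕dd⊕70⊕85⊕e0⊕20 = 2e.
Zero-pad H(K) = 2e to 4 bytes: K' = 2e 00 00 00.

2e000000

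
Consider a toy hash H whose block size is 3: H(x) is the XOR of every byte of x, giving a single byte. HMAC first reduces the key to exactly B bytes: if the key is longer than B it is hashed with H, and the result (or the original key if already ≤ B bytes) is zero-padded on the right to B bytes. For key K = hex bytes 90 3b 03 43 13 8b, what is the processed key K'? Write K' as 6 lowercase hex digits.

730000

|K| = 6 > B = 3, so first hash the key.
H(K): XOR 90⊕3b⊕03⊕43⊕13⊕8b = 73.
Zero-pad H(K) = 73 to 3 bytes: K' = 73 00 00.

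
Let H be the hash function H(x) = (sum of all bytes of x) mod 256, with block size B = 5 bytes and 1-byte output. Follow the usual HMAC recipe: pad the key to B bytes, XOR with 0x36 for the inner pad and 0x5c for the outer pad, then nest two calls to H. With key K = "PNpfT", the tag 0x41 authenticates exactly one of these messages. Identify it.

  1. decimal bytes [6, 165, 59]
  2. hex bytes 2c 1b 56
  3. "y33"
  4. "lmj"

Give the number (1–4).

Key "PNpfT" = 50 4e 70 66 54 is exactly B = 5 bytes: K' = 50 4e 70 66 54.
K' ⊕ ipad = 66 78 46 50 62; K' ⊕ opad = 0c 12 2c 3a 08.
m1: inner = H(66 78 46 50 62 06 a5 3b) = bc; tag = H(0c 12 2c 3a 08 bc) = 48
m2: inner = H(66 78 46 50 62 2c 1b 56) = 73; tag = H(0c 12 2c 3a 08 73) = ff
m3: inner = H(66 78 46 50 62 79 33 33) = b5; tag = H(0c 12 2c 3a 08 b5) = 41 ← matches
m4: inner = H(66 78 46 50 62 6c 6d 6a) = 19; tag = H(0c 12 2c 3a 08 19) = a5

3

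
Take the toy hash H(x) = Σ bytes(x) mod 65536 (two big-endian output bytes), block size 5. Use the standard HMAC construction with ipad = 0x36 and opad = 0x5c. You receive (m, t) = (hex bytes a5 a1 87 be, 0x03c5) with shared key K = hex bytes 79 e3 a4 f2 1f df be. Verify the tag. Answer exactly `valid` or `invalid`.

Key hex bytes 79 e3 a4 f2 1f df be is 7 bytes > B = 5, so hash it first: H(key) = 04 ae, then zero-pad to 5 bytes: K' = 04 ae 00 00 00.
K' ⊕ ipad = 32 98 36 36 36; K' ⊕ opad = 58 f2 5c 5c 5c.
Inner hash: sum = 50+152+54+54+54+165+161+135+190 = 1015 → 03 f7.
Outer hash (recomputed tag): sum = 88+242+92+92+92+3+247 = 856 → 03 58.
Recomputed tag = 0358; claimed = 03c5 → mismatch.

invalid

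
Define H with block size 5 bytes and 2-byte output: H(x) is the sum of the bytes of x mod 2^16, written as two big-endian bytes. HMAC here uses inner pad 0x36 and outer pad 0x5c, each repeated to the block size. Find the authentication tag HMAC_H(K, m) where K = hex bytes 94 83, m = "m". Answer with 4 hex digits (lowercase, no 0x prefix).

Key hex bytes 94 83 is 2 bytes ≤ B = 5; zero-pad to 5 bytes: K' = 94 83 00 00 00.
K' ⊕ ipad = a2 b5 36 36 36.  K' ⊕ opad = c8 df 5c 5c 5c.
Inner input = (K'⊕ipad) ∥ m = a2 b5 36 36 36 ∥ 6d.
Inner hash: sum = 162+181+54+54+54+109 = 614 → 02 66.
Outer input = (K'⊕opad) ∥ inner = c8 df 5c 5c 5c ∥ 02 66.
Outer hash (tag): sum = 200+223+92+92+92+2+102 = 803 → 03 23.

0323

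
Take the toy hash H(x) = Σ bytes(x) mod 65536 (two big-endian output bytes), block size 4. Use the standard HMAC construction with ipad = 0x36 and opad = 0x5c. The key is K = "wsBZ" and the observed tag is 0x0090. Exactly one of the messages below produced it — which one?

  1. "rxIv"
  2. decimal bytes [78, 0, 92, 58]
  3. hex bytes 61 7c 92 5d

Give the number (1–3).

Key "wsBZ" = 77 73 42 5a is exactly B = 4 bytes: K' = 77 73 42 5a.
K' ⊕ ipad = 41 45 74 6c; K' ⊕ opad = 2b 2f 1e 06.
m1: inner = H(41 45 74 6c 72 78 49 76) = 03 0f; tag = H(2b 2f 1e 06 03 0f) = 0090 ← matches
m2: inner = H(41 45 74 6c 4e 00 5c 3a) = 02 4a; tag = H(2b 2f 1e 06 02 4a) = 00ca
m3: inner = H(41 45 74 6c 61 7c 92 5d) = 03 32; tag = H(2b 2f 1e 06 03 32) = 00b3

1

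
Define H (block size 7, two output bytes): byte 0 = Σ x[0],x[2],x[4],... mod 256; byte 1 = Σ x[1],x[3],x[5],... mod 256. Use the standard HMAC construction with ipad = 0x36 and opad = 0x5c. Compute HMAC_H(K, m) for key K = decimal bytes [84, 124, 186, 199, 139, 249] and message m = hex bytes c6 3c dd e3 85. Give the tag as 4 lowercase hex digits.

5360

Key decimal bytes [84, 124, 186, 199, 139, 249] = 54 7c ba c7 8b f9 is 6 bytes ≤ B = 7; zero-pad to 7 bytes: K' = 54 7c ba c7 8b f9 00.
K' ⊕ ipad = 62 4a 8c f1 bd cf 36.  K' ⊕ opad = 08 20 e6 9b d7 a5 5c.
Inner input = (K'⊕ipad) ∥ m = 62 4a 8c f1 bd cf 36 ∥ c6 3c dd e3 85.
Inner hash: even-index sum = 768 mod 256 = 0; odd-index sum = 1074 mod 256 = 50 → 00 32.
Outer input = (K'⊕opad) ∥ inner = 08 20 e6 9b d7 a5 5c ∥ 00 32.
Outer hash (tag): even-index sum = 595 mod 256 = 83; odd-index sum = 352 mod 256 = 96 → 53 60.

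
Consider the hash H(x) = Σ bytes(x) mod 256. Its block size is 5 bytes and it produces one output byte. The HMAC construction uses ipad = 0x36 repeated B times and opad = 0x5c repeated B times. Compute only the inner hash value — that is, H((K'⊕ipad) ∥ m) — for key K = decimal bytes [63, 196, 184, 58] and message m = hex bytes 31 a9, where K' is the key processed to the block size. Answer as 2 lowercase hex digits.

Key decimal bytes [63, 196, 184, 58] = 3f c4 b8 3a is 4 bytes ≤ B = 5; zero-pad to 5 bytes: K' = 3f c4 b8 3a 00.
K' ⊕ ipad = 09 f2 8e 0c 36.
Inner input = 09 f2 8e 0c 36 ∥ 31 a9.
Inner hash: sum = 9+242+142+12+54+49+169 = 677; mod 256 = 165 → a5.

a5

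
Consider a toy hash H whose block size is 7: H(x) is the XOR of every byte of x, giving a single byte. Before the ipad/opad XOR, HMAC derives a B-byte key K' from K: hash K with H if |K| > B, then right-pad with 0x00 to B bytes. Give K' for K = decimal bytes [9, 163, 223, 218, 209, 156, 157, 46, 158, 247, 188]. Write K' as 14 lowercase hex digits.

84000000000000

|K| = 11 > B = 7, so first hash the key.
H(K): XOR 09⊕a3⊕df⊕da⊕d1⊕9c⊕9d⊕2e⊕9e⊕f7⊕bc = 84.
Zero-pad H(K) = 84 to 7 bytes: K' = 84 00 00 00 00 00 00.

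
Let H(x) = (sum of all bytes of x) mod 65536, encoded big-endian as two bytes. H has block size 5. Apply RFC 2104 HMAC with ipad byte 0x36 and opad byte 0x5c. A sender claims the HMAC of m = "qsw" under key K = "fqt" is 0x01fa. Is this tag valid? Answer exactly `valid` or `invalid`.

Key "fqt" = 66 71 74 is 3 bytes ≤ B = 5; zero-pad to 5 bytes: K' = 66 71 74 00 00.
K' ⊕ ipad = 50 47 42 36 36; K' ⊕ opad = 3a 2d 28 5c 5c.
Inner hash: sum = 80+71+66+54+54+113+115+119 = 672 → 02 a0.
Outer hash (recomputed tag): sum = 58+45+40+92+92+2+160 = 489 → 01 e9.
Recomputed tag = 01e9; claimed = 01fa → mismatch.

invalid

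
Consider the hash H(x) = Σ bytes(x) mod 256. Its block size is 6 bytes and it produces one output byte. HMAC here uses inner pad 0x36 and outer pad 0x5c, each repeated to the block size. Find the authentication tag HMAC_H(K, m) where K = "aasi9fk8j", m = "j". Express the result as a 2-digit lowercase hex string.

Key "aasi9fk8j" = 61 61 73 69 39 66 6b 38 6a is 9 bytes > B = 6, so hash it first: H(key) = 4a, then zero-pad to 6 bytes: K' = 4a 00 00 00 00 00.
K' ⊕ ipad = 7c 36 36 36 36 36.  K' ⊕ opad = 16 5c 5c 5c 5c 5c.
Inner input = (K'⊕ipad) ∥ m = 7c 36 36 36 36 36 ∥ 6a.
Inner hash: sum = 124+54+54+54+54+54+106 = 500; mod 256 = 244 → f4.
Outer input = (K'⊕opad) ∥ inner = 16 5c 5c 5c 5c 5c ∥ f4.
Outer hash (tag): sum = 22+92+92+92+92+92+244 = 726; mod 256 = 214 → d6.

d6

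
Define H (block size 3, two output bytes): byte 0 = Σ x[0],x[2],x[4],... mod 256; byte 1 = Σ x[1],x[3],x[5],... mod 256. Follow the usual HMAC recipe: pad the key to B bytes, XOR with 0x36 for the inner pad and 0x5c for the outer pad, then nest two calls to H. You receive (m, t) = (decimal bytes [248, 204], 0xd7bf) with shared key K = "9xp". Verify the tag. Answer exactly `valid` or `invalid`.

invalid

Key "9xp" = 39 78 70 is exactly B = 3 bytes: K' = 39 78 70.
K' ⊕ ipad = 0f 4e 46; K' ⊕ opad = 65 24 2c.
Inner hash: even-index sum = 289 mod 256 = 33; odd-index sum = 326 mod 256 = 70 → 21 46.
Outer hash (recomputed tag): even-index sum = 215 mod 256 = 215; odd-index sum = 69 mod 256 = 69 → d7 45.
Recomputed tag = d745; claimed = d7bf → mismatch.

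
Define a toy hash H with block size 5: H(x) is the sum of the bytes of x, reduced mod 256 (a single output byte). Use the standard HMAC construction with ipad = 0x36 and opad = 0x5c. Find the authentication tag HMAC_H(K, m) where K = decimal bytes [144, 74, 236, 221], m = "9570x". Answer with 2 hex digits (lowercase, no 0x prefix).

Key decimal bytes [144, 74, 236, 221] = 90 4a ec dd is 4 bytes ≤ B = 5; zero-pad to 5 bytes: K' = 90 4a ec dd 00.
K' ⊕ ipad = a6 7c da eb 36.  K' ⊕ opad = cc 16 b0 81 5c.
Inner input = (K'⊕ipad) ∥ m = a6 7c da eb 36 ∥ 39 35 37 30 78.
Inner hash: sum = 166+124+218+235+54+57+53+55+48+120 = 1130; mod 256 = 106 → 6a.
Outer input = (K'⊕opad) ∥ inner = cc 16 b0 81 5c ∥ 6a.
Outer hash (tag): sum = 204+22+176+129+92+106 = 729; mod 256 = 217 → d9.

d9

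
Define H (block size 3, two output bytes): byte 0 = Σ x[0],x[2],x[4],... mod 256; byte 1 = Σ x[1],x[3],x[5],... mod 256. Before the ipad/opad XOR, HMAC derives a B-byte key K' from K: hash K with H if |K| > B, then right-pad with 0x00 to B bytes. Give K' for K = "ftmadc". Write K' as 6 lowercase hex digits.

|K| = 6 > B = 3, so first hash the key.
H(K): even-index sum = 311 mod 256 = 55; odd-index sum = 312 mod 256 = 56 → 37 38.
Zero-pad H(K) = 37 38 to 3 bytes: K' = 37 38 00.

373800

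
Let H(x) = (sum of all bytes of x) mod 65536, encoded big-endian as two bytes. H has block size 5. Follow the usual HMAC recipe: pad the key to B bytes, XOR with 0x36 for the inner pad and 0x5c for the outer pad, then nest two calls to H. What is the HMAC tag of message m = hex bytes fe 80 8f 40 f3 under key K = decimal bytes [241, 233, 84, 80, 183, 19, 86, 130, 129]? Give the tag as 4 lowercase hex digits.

Key decimal bytes [241, 233, 84, 80, 183, 19, 86, 130, 129] = f1 e9 54 50 b7 13 56 82 81 is 9 bytes > B = 5, so hash it first: H(key) = 04 a1, then zero-pad to 5 bytes: K' = 04 a1 00 00 00.
K' ⊕ ipad = 32 97 36 36 36.  K' ⊕ opad = 58 fd 5c 5c 5c.
Inner input = (K'⊕ipad) ∥ m = 32 97 36 36 36 ∥ fe 80 8f 40 f3.
Inner hash: sum = 50+151+54+54+54+254+128+143+64+243 = 1195 → 04 ab.
Outer input = (K'⊕opad) ∥ inner = 58 fd 5c 5c 5c ∥ 04 ab.
Outer hash (tag): sum = 88+253+92+92+92+4+171 = 792 → 03 18.

0318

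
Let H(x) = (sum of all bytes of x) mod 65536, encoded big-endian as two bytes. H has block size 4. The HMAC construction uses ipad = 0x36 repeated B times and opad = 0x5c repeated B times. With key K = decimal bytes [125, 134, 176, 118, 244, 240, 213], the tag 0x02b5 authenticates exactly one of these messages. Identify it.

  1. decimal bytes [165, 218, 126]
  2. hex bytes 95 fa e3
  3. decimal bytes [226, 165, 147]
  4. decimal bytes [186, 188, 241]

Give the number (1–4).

Key decimal bytes [125, 134, 176, 118, 244, 240, 213] = 7d 86 b0 76 f4 f0 d5 is 7 bytes > B = 4, so hash it first: H(key) = 04 e2, then zero-pad to 4 bytes: K' = 04 e2 00 00.
K' ⊕ ipad = 32 d4 36 36; K' ⊕ opad = 58 be 5c 5c.
m1: inner = H(32 d4 36 36 a5 da 7e) = 03 6f; tag = H(58 be 5c 5c 03 6f) = 0240
m2: inner = H(32 d4 36 36 95 fa e3) = 03 e4; tag = H(58 be 5c 5c 03 e4) = 02b5 ← matches
m3: inner = H(32 d4 36 36 e2 a5 93) = 03 8c; tag = H(58 be 5c 5c 03 8c) = 025d
m4: inner = H(32 d4 36 36 ba bc f1) = 03 d9; tag = H(58 be 5c 5c 03 d9) = 02aa

2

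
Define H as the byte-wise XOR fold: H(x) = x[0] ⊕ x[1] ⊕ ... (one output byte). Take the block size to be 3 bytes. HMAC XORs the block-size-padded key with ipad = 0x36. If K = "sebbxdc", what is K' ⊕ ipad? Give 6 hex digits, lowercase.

Key "sebbxdc" = 73 65 62 62 78 64 63 is 7 bytes > B = 3, so hash it first: H(key) = 69, then zero-pad to 3 bytes: K' = 69 00 00.
XOR each byte with 0x36: 69⊕36=5f, 00⊕36=36, 00⊕36=36.

5f3636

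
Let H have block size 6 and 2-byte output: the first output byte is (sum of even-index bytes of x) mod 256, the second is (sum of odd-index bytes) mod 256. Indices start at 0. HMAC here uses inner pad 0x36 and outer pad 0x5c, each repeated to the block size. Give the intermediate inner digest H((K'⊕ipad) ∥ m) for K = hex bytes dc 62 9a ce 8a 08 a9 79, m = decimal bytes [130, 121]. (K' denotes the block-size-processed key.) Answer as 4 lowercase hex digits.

8d6c

Key hex bytes dc 62 9a ce 8a 08 a9 79 is 8 bytes > B = 6, so hash it first: H(key) = a9 b1, then zero-pad to 6 bytes: K' = a9 b1 00 00 00 00.
K' ⊕ ipad = 9f 87 36 36 36 36.
Inner input = 9f 87 36 36 36 36 ∥ 82 79.
Inner hash: even-index sum = 397 mod 256 = 141; odd-index sum = 364 mod 256 = 108 → 8d 6c.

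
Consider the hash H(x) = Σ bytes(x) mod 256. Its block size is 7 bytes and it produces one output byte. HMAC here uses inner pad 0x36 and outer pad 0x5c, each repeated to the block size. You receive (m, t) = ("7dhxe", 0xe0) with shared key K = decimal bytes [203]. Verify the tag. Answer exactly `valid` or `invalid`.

Key decimal bytes [203] = cb is 1 byte ≤ B = 7; zero-pad to 7 bytes: K' = cb 00 00 00 00 00 00.
K' ⊕ ipad = fd 36 36 36 36 36 36; K' ⊕ opad = 97 5c 5c 5c 5c 5c 5c.
Inner hash: sum = 253+54+54+54+54+54+54+55+100+104+120+101 = 1057; mod 256 = 33 → 21.
Outer hash (recomputed tag): sum = 151+92+92+92+92+92+92+33 = 736; mod 256 = 224 → e0.
Recomputed tag = e0; claimed = e0 → match.

valid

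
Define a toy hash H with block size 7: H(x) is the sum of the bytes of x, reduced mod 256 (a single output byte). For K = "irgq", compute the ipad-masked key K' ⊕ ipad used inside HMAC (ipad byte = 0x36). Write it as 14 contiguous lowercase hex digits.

5f445147363636

Key "irgq" = 69 72 67 71 is 4 bytes ≤ B = 7; zero-pad to 7 bytes: K' = 69 72 67 71 00 00 00.
XOR each byte with 0x36: 69⊕36=5f, 72⊕36=44, 67⊕36=51, 71⊕36=47, 00⊕36=36, 00⊕36=36, 00⊕36=36.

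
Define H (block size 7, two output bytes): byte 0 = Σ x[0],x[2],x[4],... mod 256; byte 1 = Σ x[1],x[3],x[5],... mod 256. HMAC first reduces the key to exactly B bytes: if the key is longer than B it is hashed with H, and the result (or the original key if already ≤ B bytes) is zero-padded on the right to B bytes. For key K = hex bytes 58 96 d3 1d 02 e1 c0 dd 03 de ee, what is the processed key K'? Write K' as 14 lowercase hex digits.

de4f0000000000

|K| = 11 > B = 7, so first hash the key.
H(K): even-index sum = 734 mod 256 = 222; odd-index sum = 847 mod 256 = 79 → de 4f.
Zero-pad H(K) = de 4f to 7 bytes: K' = de 4f 00 00 00 00 00.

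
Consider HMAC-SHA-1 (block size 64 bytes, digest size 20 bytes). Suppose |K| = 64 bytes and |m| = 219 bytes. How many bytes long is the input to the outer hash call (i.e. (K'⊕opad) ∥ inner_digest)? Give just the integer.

84

Key is 64 ≤ 64 bytes, zero-padded: |K'| = 64.
Outer input = (K'⊕opad) ∥ H(inner) → 64 + 20 = 84 bytes.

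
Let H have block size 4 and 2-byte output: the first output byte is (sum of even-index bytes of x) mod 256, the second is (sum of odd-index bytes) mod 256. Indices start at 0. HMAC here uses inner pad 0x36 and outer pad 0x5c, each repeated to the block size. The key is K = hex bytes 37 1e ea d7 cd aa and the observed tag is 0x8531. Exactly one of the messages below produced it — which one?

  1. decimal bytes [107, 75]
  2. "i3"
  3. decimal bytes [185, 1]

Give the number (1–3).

Key hex bytes 37 1e ea d7 cd aa is 6 bytes > B = 4, so hash it first: H(key) = ee 9f, then zero-pad to 4 bytes: K' = ee 9f 00 00.
K' ⊕ ipad = d8 a9 36 36; K' ⊕ opad = b2 c3 5c 5c.
m1: inner = H(d8 a9 36 36 6b 4b) = 79 2a; tag = H(b2 c3 5c 5c 79 2a) = 8749
m2: inner = H(d8 a9 36 36 69 33) = 77 12; tag = H(b2 c3 5c 5c 77 12) = 8531 ← matches
m3: inner = H(d8 a9 36 36 b9 01) = c7 e0; tag = H(b2 c3 5c 5c c7 e0) = d5ff

2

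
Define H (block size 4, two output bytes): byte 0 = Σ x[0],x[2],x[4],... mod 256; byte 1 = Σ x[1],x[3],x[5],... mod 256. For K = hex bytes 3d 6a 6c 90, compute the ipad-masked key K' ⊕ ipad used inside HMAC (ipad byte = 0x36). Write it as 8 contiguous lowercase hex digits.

Key hex bytes 3d 6a 6c 90 is exactly B = 4 bytes: K' = 3d 6a 6c 90.
XOR each byte with 0x36: 3d⊕36=0b, 6a⊕36=5c, 6c⊕36=5a, 90⊕36=a6.

0b5c5aa6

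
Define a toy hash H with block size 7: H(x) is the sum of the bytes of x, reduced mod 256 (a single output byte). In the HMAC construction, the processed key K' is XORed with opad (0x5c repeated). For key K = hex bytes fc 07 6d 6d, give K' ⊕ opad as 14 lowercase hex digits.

Key hex bytes fc 07 6d 6d is 4 bytes ≤ B = 7; zero-pad to 7 bytes: K' = fc 07 6d 6d 00 00 00.
XOR each byte with 0x5c: fc⊕5c=a0, 07⊕5c=5b, 6d⊕5c=31, 6d⊕5c=31, 00⊕5c=5c, 00⊕5c=5c, 00⊕5c=5c.

a05b31315c5c5c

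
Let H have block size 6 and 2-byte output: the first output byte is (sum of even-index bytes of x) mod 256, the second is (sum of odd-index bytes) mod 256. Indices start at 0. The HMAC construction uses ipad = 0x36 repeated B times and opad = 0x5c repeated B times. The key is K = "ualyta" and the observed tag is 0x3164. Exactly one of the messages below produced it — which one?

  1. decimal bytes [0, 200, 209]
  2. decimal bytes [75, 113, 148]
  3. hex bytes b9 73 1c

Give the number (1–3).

Key "ualyta" = 75 61 6c 79 74 61 is exactly B = 6 bytes: K' = 75 61 6c 79 74 61.
K' ⊕ ipad = 43 57 5a 4f 42 57; K' ⊕ opad = 29 3d 30 25 28 3d.
m1: inner = H(43 57 5a 4f 42 57 00 c8 d1) = b0 c5; tag = H(29 3d 30 25 28 3d b0 c5) = 3164 ← matches
m2: inner = H(43 57 5a 4f 42 57 4b 71 94) = be 6e; tag = H(29 3d 30 25 28 3d be 6e) = 3f0d
m3: inner = H(43 57 5a 4f 42 57 b9 73 1c) = b4 70; tag = H(29 3d 30 25 28 3d b4 70) = 350f

1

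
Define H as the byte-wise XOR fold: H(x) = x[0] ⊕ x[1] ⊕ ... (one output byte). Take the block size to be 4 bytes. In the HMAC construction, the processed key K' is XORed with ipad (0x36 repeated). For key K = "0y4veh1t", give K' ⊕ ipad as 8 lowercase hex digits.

75363636

Key "0y4veh1t" = 30 79 34 76 65 68 31 74 is 8 bytes > B = 4, so hash it first: H(key) = 43, then zero-pad to 4 bytes: K' = 43 00 00 00.
XOR each byte with 0x36: 43⊕36=75, 00⊕36=36, 00⊕36=36, 00⊕36=36.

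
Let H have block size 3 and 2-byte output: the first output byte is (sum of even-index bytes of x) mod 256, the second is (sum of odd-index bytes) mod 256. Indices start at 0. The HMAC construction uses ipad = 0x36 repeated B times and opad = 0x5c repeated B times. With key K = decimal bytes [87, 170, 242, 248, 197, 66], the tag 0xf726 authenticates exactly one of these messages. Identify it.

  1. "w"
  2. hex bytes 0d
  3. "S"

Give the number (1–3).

Key decimal bytes [87, 170, 242, 248, 197, 66] = 57 aa f2 f8 c5 42 is 6 bytes > B = 3, so hash it first: H(key) = 0e e4, then zero-pad to 3 bytes: K' = 0e e4 00.
K' ⊕ ipad = 38 d2 36; K' ⊕ opad = 52 b8 5c.
m1: inner = H(38 d2 36 77) = 6e 49; tag = H(52 b8 5c 6e 49) = f726 ← matches
m2: inner = H(38 d2 36 0d) = 6e df; tag = H(52 b8 5c 6e df) = 8d26
m3: inner = H(38 d2 36 53) = 6e 25; tag = H(52 b8 5c 6e 25) = d326

1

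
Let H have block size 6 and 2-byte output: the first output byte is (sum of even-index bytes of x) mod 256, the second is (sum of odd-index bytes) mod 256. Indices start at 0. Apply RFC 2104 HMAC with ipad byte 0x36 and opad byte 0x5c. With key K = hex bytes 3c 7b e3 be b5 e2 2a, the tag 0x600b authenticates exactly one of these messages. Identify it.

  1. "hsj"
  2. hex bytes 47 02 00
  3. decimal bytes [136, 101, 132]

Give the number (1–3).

Key hex bytes 3c 7b e3 be b5 e2 2a is 7 bytes > B = 6, so hash it first: H(key) = fe 1b, then zero-pad to 6 bytes: K' = fe 1b 00 00 00 00.
K' ⊕ ipad = c8 2d 36 36 36 36; K' ⊕ opad = a2 47 5c 5c 5c 5c.
m1: inner = H(c8 2d 36 36 36 36 68 73 6a) = 06 0c; tag = H(a2 47 5c 5c 5c 5c 06 0c) = 600b ← matches
m2: inner = H(c8 2d 36 36 36 36 47 02 00) = 7b 9b; tag = H(a2 47 5c 5c 5c 5c 7b 9b) = d59a
m3: inner = H(c8 2d 36 36 36 36 88 65 84) = 40 fe; tag = H(a2 47 5c 5c 5c 5c 40 fe) = 9afd

1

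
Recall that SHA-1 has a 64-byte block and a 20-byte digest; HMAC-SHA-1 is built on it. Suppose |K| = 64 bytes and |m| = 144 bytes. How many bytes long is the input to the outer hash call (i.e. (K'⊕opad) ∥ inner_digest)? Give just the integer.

84

Key is 64 ≤ 64 bytes, zero-padded: |K'| = 64.
Outer input = (K'⊕opad) ∥ H(inner) → 64 + 20 = 84 bytes.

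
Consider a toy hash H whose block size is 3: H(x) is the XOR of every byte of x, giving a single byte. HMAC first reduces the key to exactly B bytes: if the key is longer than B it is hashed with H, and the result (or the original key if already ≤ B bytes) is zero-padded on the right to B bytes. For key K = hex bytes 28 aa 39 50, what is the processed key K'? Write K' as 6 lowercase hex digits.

eb0000

|K| = 4 > B = 3, so first hash the key.
H(K): XOR 28⊕aa⊕39⊕50 = eb.
Zero-pad H(K) = eb to 3 bytes: K' = eb 00 00.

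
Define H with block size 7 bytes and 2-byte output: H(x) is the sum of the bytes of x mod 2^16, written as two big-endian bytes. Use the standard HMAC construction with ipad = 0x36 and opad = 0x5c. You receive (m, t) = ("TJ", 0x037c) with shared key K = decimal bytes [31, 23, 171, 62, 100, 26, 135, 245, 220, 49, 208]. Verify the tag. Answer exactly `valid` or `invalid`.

Key decimal bytes [31, 23, 171, 62, 100, 26, 135, 245, 220, 49, 208] = 1f 17 ab 3e 64 1a 87 f5 dc 31 d0 is 11 bytes > B = 7, so hash it first: H(key) = 04 f6, then zero-pad to 7 bytes: K' = 04 f6 00 00 00 00 00.
K' ⊕ ipad = 32 c0 36 36 36 36 36; K' ⊕ opad = 58 aa 5c 5c 5c 5c 5c.
Inner hash: sum = 50+192+54+54+54+54+54+84+74 = 670 → 02 9e.
Outer hash (recomputed tag): sum = 88+170+92+92+92+92+92+2+158 = 878 → 03 6e.
Recomputed tag = 036e; claimed = 037c → mismatch.

invalid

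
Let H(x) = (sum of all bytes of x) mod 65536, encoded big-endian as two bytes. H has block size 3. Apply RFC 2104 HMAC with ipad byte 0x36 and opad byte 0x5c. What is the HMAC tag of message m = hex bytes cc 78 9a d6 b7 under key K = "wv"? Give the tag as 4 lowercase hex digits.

00d7

Key "wv" = 77 76 is 2 bytes ≤ B = 3; zero-pad to 3 bytes: K' = 77 76 00.
K' ⊕ ipad = 41 40 36.  K' ⊕ opad = 2b 2a 5c.
Inner input = (K'⊕ipad) ∥ m = 41 40 36 ∥ cc 78 9a d6 b7.
Inner hash: sum = 65+64+54+204+120+154+214+183 = 1058 → 04 22.
Outer input = (K'⊕opad) ∥ inner = 2b 2a 5c ∥ 04 22.
Outer hash (tag): sum = 43+42+92+4+34 = 215 → 00 d7.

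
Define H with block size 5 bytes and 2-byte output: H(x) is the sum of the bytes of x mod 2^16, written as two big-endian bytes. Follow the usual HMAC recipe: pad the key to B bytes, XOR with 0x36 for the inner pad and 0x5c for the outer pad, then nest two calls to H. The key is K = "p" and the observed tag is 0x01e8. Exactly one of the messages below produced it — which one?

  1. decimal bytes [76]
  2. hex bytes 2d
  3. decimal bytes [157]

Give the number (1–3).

2

Key "p" = 70 is 1 byte ≤ B = 5; zero-pad to 5 bytes: K' = 70 00 00 00 00.
K' ⊕ ipad = 46 36 36 36 36; K' ⊕ opad = 2c 5c 5c 5c 5c.
m1: inner = H(46 36 36 36 36 4c) = 01 6a; tag = H(2c 5c 5c 5c 5c 01 6a) = 0207
m2: inner = H(46 36 36 36 36 2d) = 01 4b; tag = H(2c 5c 5c 5c 5c 01 4b) = 01e8 ← matches
m3: inner = H(46 36 36 36 36 9d) = 01 bb; tag = H(2c 5c 5c 5c 5c 01 bb) = 0258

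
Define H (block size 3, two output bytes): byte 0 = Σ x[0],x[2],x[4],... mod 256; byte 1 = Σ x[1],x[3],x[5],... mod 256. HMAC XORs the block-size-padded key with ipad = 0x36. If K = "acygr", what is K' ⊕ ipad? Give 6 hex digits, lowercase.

Key "acygr" = 61 63 79 67 72 is 5 bytes > B = 3, so hash it first: H(key) = 4c ca, then zero-pad to 3 bytes: K' = 4c ca 00.
XOR each byte with 0x36: 4c⊕36=7a, ca⊕36=fc, 00⊕36=36.

7afc36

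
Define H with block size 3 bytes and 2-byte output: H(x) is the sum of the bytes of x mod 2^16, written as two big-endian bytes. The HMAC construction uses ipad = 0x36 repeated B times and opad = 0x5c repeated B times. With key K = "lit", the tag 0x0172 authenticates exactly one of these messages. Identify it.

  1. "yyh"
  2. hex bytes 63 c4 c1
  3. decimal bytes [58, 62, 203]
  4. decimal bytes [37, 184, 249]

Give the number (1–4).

2

Key "lit" = 6c 69 74 is exactly B = 3 bytes: K' = 6c 69 74.
K' ⊕ ipad = 5a 5f 42; K' ⊕ opad = 30 35 28.
m1: inner = H(5a 5f 42 79 79 68) = 02 55; tag = H(30 35 28 02 55) = 00e4
m2: inner = H(5a 5f 42 63 c4 c1) = 02 e3; tag = H(30 35 28 02 e3) = 0172 ← matches
m3: inner = H(5a 5f 42 3a 3e cb) = 02 3e; tag = H(30 35 28 02 3e) = 00cd
m4: inner = H(5a 5f 42 25 b8 f9) = 02 d1; tag = H(30 35 28 02 d1) = 0160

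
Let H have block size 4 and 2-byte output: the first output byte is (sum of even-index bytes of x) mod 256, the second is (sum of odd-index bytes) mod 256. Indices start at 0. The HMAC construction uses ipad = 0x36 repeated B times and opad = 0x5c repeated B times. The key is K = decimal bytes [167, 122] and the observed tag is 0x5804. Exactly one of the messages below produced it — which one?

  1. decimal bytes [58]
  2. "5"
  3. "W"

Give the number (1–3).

1

Key decimal bytes [167, 122] = a7 7a is 2 bytes ≤ B = 4; zero-pad to 4 bytes: K' = a7 7a 00 00.
K' ⊕ ipad = 91 4c 36 36; K' ⊕ opad = fb 26 5c 5c.
m1: inner = H(91 4c 36 36 3a) = 01 82; tag = H(fb 26 5c 5c 01 82) = 5804 ← matches
m2: inner = H(91 4c 36 36 35) = fc 82; tag = H(fb 26 5c 5c fc 82) = 5304
m3: inner = H(91 4c 36 36 57) = 1e 82; tag = H(fb 26 5c 5c 1e 82) = 7504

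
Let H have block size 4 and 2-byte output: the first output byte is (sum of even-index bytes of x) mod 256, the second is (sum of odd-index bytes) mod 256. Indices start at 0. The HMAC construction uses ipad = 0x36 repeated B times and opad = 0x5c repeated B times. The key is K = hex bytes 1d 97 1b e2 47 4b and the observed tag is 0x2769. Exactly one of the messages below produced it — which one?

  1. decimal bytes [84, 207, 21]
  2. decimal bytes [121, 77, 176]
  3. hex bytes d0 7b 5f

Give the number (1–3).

Key hex bytes 1d 97 1b e2 47 4b is 6 bytes > B = 4, so hash it first: H(key) = 7f c4, then zero-pad to 4 bytes: K' = 7f c4 00 00.
K' ⊕ ipad = 49 f2 36 36; K' ⊕ opad = 23 98 5c 5c.
m1: inner = H(49 f2 36 36 54 cf 15) = e8 f7; tag = H(23 98 5c 5c e8 f7) = 67eb
m2: inner = H(49 f2 36 36 79 4d b0) = a8 75; tag = H(23 98 5c 5c a8 75) = 2769 ← matches
m3: inner = H(49 f2 36 36 d0 7b 5f) = ae a3; tag = H(23 98 5c 5c ae a3) = 2d97

2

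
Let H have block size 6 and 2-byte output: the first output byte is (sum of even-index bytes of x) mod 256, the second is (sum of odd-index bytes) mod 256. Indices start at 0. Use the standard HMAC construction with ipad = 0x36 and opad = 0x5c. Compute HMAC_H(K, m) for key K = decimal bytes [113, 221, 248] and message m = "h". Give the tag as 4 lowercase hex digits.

e090

Key decimal bytes [113, 221, 248] = 71 dd f8 is 3 bytes ≤ B = 6; zero-pad to 6 bytes: K' = 71 dd f8 00 00 00.
K' ⊕ ipad = 47 eb ce 36 36 36.  K' ⊕ opad = 2d 81 a4 5c 5c 5c.
Inner input = (K'⊕ipad) ∥ m = 47 eb ce 36 36 36 ∥ 68.
Inner hash: even-index sum = 435 mod 256 = 179; odd-index sum = 343 mod 256 = 87 → b3 57.
Outer input = (K'⊕opad) ∥ inner = 2d 81 a4 5c 5c 5c ∥ b3 57.
Outer hash (tag): even-index sum = 480 mod 256 = 224; odd-index sum = 400 mod 256 = 144 → e0 90.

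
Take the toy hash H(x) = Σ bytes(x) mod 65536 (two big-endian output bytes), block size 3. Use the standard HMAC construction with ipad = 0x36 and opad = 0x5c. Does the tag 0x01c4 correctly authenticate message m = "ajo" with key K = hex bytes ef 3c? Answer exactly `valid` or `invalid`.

valid

Key hex bytes ef 3c is 2 bytes ≤ B = 3; zero-pad to 3 bytes: K' = ef 3c 00.
K' ⊕ ipad = d9 0a 36; K' ⊕ opad = b3 60 5c.
Inner hash: sum = 217+10+54+97+106+111 = 595 → 02 53.
Outer hash (recomputed tag): sum = 179+96+92+2+83 = 452 → 01 c4.
Recomputed tag = 01c4; claimed = 01c4 → match.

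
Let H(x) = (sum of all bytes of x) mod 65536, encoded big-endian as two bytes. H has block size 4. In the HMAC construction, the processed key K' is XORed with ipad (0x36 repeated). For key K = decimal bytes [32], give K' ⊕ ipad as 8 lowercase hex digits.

Key decimal bytes [32] = 20 is 1 byte ≤ B = 4; zero-pad to 4 bytes: K' = 20 00 00 00.
XOR each byte with 0x36: 20⊕36=16, 00⊕36=36, 00⊕36=36, 00⊕36=36.

16363636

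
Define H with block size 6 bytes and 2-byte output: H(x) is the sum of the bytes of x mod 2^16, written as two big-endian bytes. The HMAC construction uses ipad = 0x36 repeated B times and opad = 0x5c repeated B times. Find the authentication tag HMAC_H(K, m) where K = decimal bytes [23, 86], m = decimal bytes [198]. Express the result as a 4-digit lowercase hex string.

Key decimal bytes [23, 86] = 17 56 is 2 bytes ≤ B = 6; zero-pad to 6 bytes: K' = 17 56 00 00 00 00.
K' ⊕ ipad = 21 60 36 36 36 36.  K' ⊕ opad = 4b 0a 5c 5c 5c 5c.
Inner input = (K'⊕ipad) ∥ m = 21 60 36 36 36 36 ∥ c6.
Inner hash: sum = 33+96+54+54+54+54+198 = 543 → 02 1f.
Outer input = (K'⊕opad) ∥ inner = 4b 0a 5c 5c 5c 5c ∥ 02 1f.
Outer hash (tag): sum = 75+10+92+92+92+92+2+31 = 486 → 01 e6.

01e6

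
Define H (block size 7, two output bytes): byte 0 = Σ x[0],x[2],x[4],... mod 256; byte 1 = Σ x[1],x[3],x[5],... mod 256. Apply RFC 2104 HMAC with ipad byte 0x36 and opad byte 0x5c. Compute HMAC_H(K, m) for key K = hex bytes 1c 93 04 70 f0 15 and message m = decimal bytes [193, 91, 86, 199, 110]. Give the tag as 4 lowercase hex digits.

33be

Key hex bytes 1c 93 04 70 f0 15 is 6 bytes ≤ B = 7; zero-pad to 7 bytes: K' = 1c 93 04 70 f0 15 00.
K' ⊕ ipad = 2a a5 32 46 c6 23 36.  K' ⊕ opad = 40 cf 58 2c ac 49 5c.
Inner input = (K'⊕ipad) ∥ m = 2a a5 32 46 c6 23 36 ∥ c1 5b 56 c7 6e.
Inner hash: even-index sum = 634 mod 256 = 122; odd-index sum = 659 mod 256 = 147 → 7a 93.
Outer input = (K'⊕opad) ∥ inner = 40 cf 58 2c ac 49 5c ∥ 7a 93.
Outer hash (tag): even-index sum = 563 mod 256 = 51; odd-index sum = 446 mod 256 = 190 → 33 be.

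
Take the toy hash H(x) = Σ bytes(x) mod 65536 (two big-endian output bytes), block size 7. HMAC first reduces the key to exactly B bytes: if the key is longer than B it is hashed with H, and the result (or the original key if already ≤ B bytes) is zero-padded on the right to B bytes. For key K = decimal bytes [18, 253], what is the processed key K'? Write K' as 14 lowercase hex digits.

12fd0000000000

Key decimal bytes [18, 253] = 12 fd is 2 bytes ≤ B = 7; zero-pad to 7 bytes: K' = 12 fd 00 00 00 00 00.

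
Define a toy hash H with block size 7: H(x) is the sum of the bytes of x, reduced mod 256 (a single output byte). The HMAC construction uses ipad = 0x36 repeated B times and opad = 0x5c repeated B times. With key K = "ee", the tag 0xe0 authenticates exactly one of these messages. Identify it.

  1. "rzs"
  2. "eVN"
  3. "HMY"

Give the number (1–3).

3

Key "ee" = 65 65 is 2 bytes ≤ B = 7; zero-pad to 7 bytes: K' = 65 65 00 00 00 00 00.
K' ⊕ ipad = 53 53 36 36 36 36 36; K' ⊕ opad = 39 39 5c 5c 5c 5c 5c.
m1: inner = H(53 53 36 36 36 36 36 72 7a 73) = 13; tag = H(39 39 5c 5c 5c 5c 5c 13) = 51
m2: inner = H(53 53 36 36 36 36 36 65 56 4e) = bd; tag = H(39 39 5c 5c 5c 5c 5c bd) = fb
m3: inner = H(53 53 36 36 36 36 36 48 4d 59) = a2; tag = H(39 39 5c 5c 5c 5c 5c a2) = e0 ← matches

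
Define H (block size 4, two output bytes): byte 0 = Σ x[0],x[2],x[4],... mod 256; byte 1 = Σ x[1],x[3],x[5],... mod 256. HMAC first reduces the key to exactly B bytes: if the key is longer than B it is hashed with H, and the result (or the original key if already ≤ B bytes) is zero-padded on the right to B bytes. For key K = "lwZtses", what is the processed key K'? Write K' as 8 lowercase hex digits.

|K| = 7 > B = 4, so first hash the key.
H(K): even-index sum = 428 mod 256 = 172; odd-index sum = 336 mod 256 = 80 → ac 50.
Zero-pad H(K) = ac 50 to 4 bytes: K' = ac 50 00 00.

ac500000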